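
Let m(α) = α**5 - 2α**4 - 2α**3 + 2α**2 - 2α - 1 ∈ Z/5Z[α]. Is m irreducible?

Check for roots in Z/5Z: m(0) = 4; m(1) = 1; m(2) = 2; m(3) = 3; m(4) = 2.
No roots, so no linear factors.
Degree-2 irreducible divisors: test the 10 monic irreducibles of degree 2 over GF(5).
None of them divide m (all give nonzero remainder).
No irreducible factor of degree ≤ 2 exists, so m is irreducible over GF(5).

Yes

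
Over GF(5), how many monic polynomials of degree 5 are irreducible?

Gauss's count: N_{5}(5) = (1/5) Σ_{d|5} μ(5/d)·5^d.
Divisors of 5: 1, 5; μ(5/d) for each: -1, 1.
Σ = − 5^1 + 5^5 = 3120.
N = 3120/5 = 624.

624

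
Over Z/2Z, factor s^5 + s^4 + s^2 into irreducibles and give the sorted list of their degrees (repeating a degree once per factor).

1, 1, 3

Write g(s) = s^5 + s^4 + s^2.
Roots in Z/2Z: g(0) = 0 → root; g(1) = 1.
Linear factors from roots: (s).
Complete factorization: g(s) = (s)^2·(s^3 + s^2 + 1).
Factor degrees with multiplicity: 1 + 1 + 3 = 5.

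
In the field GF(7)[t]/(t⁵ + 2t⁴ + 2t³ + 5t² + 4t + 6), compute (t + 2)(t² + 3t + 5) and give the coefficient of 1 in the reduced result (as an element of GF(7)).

Multiply in GF(7)[t]: (t + 2)·(t² + 3t + 5) = t³ + 5t² + 4t + 3.
Reduced: t³ + 5t² + 4t + 3.

3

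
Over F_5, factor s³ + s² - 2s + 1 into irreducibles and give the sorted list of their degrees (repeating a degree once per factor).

Write f(s) = s³ + s² - 2s + 1.
Roots in F_5: f(0) = 1; f(1) = 1; f(2) = 4; f(3) = 1; f(4) = 3.
Complete factorization: f(s) = (s³ + s² - 2s + 1).
Factor degrees with multiplicity: 3 = 3.

3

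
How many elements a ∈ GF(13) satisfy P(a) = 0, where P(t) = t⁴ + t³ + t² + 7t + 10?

Evaluate at each of the 13 elements of GF(13):
P(0) = 10; P(1) = 7; P(2) = 0 → root; P(3) = 5; P(4) = 10; P(5) = 1; P(6) = 1; P(7) = 5; P(8) = 6; P(9) = 8; P(10) = 0 → root; P(11) = 8; P(12) = 4.
Roots: {2, 10}.

2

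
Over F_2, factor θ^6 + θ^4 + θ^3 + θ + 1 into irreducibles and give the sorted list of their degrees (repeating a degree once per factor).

Write f(θ) = θ^6 + θ^4 + θ^3 + θ + 1.
Roots in F_2: f(0) = 1; f(1) = 1.
Complete factorization: f(θ) = (θ^6 + θ^4 + θ^3 + θ + 1).
Factor degrees with multiplicity: 6 = 6.

6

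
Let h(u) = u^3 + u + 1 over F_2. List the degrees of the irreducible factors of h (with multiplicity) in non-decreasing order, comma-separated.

3

Roots in F_2: h(0) = 1; h(1) = 1.
Complete factorization: h(u) = (u^3 + u + 1).
Factor degrees with multiplicity: 3 = 3.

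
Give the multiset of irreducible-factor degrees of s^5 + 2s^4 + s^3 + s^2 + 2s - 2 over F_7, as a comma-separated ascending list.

5

Write g(s) = s^5 + 2s^4 + s^3 + s^2 + 2s - 2.
Complete factorization: g(s) = (s^5 + 2s^4 + s^3 + s^2 + 2s - 2).
Factor degrees with multiplicity: 5 = 5.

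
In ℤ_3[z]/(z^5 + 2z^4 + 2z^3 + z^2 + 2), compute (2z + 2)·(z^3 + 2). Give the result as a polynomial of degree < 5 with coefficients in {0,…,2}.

Multiply in ℤ_3[z]: (2z + 2)·(z^3 + 2) = 2z^4 + 2z^3 + z + 1.
Reduced: 2z^4 + 2z^3 + z + 1.

2z^4 + 2z^3 + z + 1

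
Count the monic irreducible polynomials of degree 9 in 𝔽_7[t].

4483696

The number of monic irreducibles of degree 9 over GF(7) is (1/9)·Σ_{d∣9} μ(9/d) 7^d.
Divisors of 9: 1, 3, 9; μ(9/d) for each: 0, -1, 1.
Σ = − 7^3 + 7^9 = 40353264.
N = 40353264/9 = 4483696.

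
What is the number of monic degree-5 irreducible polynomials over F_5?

Gauss's count: N_{5}(5) = (1/5) Σ_{d|5} μ(5/d)·5^d.
Divisors of 5: 1, 5; μ(5/d) for each: -1, 1.
Σ = − 5^1 + 5^5 = 3120.
N = 3120/5 = 624.

624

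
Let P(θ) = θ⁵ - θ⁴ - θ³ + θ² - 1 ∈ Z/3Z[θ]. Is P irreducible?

Check for roots in Z/3Z: P(0) = 2; P(1) = 2; P(2) = 2.
No roots, so no linear factors.
Monic irreducibles of degree 2 over GF(3): θ² + 1, θ² + θ - 1, θ² - θ - 1.
None of them divide P (all give nonzero remainder).
No irreducible factor of degree ≤ 2 exists, so P is irreducible over GF(3).

Yes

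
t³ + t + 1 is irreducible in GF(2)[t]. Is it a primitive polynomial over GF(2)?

Yes

Write f(t) = t³ + t + 1.
|GF(2^3)^×| = 2^3 − 1 = 7. Prime factorization: 7 = 7.
f is primitive ⇔ t has order 7 in GF(2)[t]/(f), i.e. t^(7/q) ≠ 1 for each prime q | 7.
t^(1) mod f = t.
None equal 1, so t has full order 7; f is primitive.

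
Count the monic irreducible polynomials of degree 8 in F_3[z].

810

x^(3^8) − x is the product of all monic irreducibles of degree dividing 8; Möbius inversion gives N = (1/8) Σ μ(8/d)·3^d.
Divisors of 8: 1, 2, 4, 8; μ(8/d) for each: 0, 0, -1, 1.
Σ = − 3^4 + 3^8 = 6480.
N = 6480/8 = 810.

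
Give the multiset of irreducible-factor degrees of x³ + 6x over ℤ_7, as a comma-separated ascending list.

Write h(x) = x³ + 6x.
Linear factors from roots: (x), (x + 6), (x + 1).
Complete factorization: h(x) = (x)·(x + 1)·(x + 6).
Factor degrees with multiplicity: 1 + 1 + 1 = 3.

1, 1, 1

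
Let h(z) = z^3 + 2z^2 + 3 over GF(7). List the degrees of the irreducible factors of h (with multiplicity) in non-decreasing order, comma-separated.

Complete factorization: h(z) = (z^3 + 2z^2 + 3).
Factor degrees with multiplicity: 3 = 3.

3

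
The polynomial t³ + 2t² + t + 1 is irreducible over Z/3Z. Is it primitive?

Write f(t) = t³ + 2t² + t + 1.
|GF(3^3)^×| = 3^3 − 1 = 26. Prime factorization: 26 = 2·13.
f is primitive ⇔ t has order 26 in GF(3)[t]/(f), i.e. t^(26/q) ≠ 1 for each prime q | 26.
t^(13) mod f = 2.
t^(2) mod f = t².
None equal 1, so t has full order 26; f is primitive.

Yes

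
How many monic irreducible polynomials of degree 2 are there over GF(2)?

1

Gauss's count: N_{2}(2) = (1/2) Σ_{d|2} μ(2/d)·2^d.
Divisors of 2: 1, 2; μ(2/d) for each: -1, 1.
Σ = − 2^1 + 2^2 = 2.
N = 2/2 = 1.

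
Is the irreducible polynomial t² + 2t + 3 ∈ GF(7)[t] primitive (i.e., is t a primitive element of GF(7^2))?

Write f(t) = t² + 2t + 3.
|GF(7^2)^×| = 7^2 − 1 = 48. Prime factorization: 48 = 2^4·3.
f is primitive ⇔ t has order 48 in GF(7)[t]/(f), i.e. t^(48/q) ≠ 1 for each prime q | 48.
t^(24) mod f = 6.
t^(16) mod f = 2.
None equal 1, so t has full order 48; f is primitive.

Yes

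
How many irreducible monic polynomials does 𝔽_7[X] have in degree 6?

By the necklace-counting formula, N_7(6) = (1/6) Σ_{d|6} μ(6/d)·7^d.
Divisors of 6: 1, 2, 3, 6; μ(6/d) for each: 1, -1, -1, 1.
Σ = 7^1 − 7^2 − 7^3 + 7^6 = 117264.
N = 117264/6 = 19544.

19544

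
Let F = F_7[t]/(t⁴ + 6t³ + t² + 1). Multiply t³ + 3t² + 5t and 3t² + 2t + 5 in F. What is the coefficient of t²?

Multiply in F_7[t]: (t³ + 3t² + 5t)·(3t² + 2t + 5) = 3t⁵ + 4t⁴ + 5t³ + 4t² + 4t.
Reduce using t⁴ ≡ t³ + 6t² + 6 (mod t⁴ + 6t³ + t² + 1).
Reduced: 2t³ + 4t² + t.

4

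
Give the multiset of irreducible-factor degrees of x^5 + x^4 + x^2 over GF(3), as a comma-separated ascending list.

1, 1, 1, 2

Write h(x) = x^5 + x^4 + x^2.
Roots in GF(3): h(0) = 0 → root; h(1) = 0 → root; h(2) = 1.
Linear factors from roots: (x), (x - 1).
Complete factorization: h(x) = (x - 1)·(x)^2·(x^2 - x - 1).
Factor degrees with multiplicity: 1 + 1 + 1 + 2 = 5.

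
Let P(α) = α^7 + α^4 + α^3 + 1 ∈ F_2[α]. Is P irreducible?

No

Check for roots in F_2: P(0) = 1; P(1) = 0 → root.
P(1) = 0, so (α − 1) divides P(α); P is reducible.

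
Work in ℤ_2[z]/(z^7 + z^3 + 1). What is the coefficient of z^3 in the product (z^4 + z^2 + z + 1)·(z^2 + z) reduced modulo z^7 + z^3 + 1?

Multiply in ℤ_2[z]: (z^4 + z^2 + z + 1)·(z^2 + z) = z^6 + z^5 + z^4 + z.
Reduced: z^6 + z^5 + z^4 + z.

0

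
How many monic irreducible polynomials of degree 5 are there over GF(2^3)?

The number of monic irreducibles of degree 5 over GF(8) is (1/5)·Σ_{d∣5} μ(5/d) 8^d.
Divisors of 5: 1, 5; μ(5/d) for each: -1, 1.
Σ = − 8^1 + 8^5 = 32760.
N = 32760/5 = 6552.

6552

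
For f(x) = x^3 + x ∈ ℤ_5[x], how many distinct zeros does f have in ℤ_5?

Evaluate at each of the 5 elements of ℤ_5:
f(0) = 0 → root; f(1) = 2; f(2) = 0 → root; f(3) = 0 → root; f(4) = 3.
Roots: {0, 2, 3}.

3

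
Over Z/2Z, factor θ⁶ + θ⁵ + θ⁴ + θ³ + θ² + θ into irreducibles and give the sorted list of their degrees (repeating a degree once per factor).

1, 1, 2, 2

Write g(θ) = θ⁶ + θ⁵ + θ⁴ + θ³ + θ² + θ.
Roots in Z/2Z: g(0) = 0 → root; g(1) = 0 → root.
Linear factors from roots: (θ), (θ + 1).
Complete factorization: g(θ) = (θ)·(θ + 1)·(θ² + θ + 1)^2.
Factor degrees with multiplicity: 1 + 1 + 2 + 2 = 6.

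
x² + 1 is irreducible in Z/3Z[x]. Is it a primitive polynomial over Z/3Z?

Write f(x) = x² + 1.
|GF(3^2)^×| = 3^2 − 1 = 8. Prime factorization: 8 = 2^3.
f is primitive ⇔ x has order 8 in GF(3)[x]/(f), i.e. x^(8/q) ≠ 1 for each prime q | 8.
x^(4) mod f = 1
Since x^(4) = 1, the order of x divides 4 < 8; not primitive.

No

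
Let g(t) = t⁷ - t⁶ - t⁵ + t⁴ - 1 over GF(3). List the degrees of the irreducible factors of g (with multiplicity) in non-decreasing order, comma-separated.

7

Roots in GF(3): g(0) = 2; g(1) = 2; g(2) = 2.
Complete factorization: g(t) = (t⁷ - t⁶ - t⁵ + t⁴ - 1).
Factor degrees with multiplicity: 7 = 7.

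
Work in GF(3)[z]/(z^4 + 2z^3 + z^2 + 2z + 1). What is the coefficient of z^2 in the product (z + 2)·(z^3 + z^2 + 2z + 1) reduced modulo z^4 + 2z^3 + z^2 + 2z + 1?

0

Multiply in GF(3)[z]: (z + 2)·(z^3 + z^2 + 2z + 1) = z^4 + z^2 + 2z + 2.
Reduce using z^4 ≡ z^3 + 2z^2 + z + 2 (mod z^4 + 2z^3 + z^2 + 2z + 1).
Reduced: z^3 + 1.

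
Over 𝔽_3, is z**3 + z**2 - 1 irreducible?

Yes

Write g(z) = z**3 + z**2 - 1.
Check for roots in 𝔽_3: g(0) = 2; g(1) = 1; g(2) = 2.
No roots. A degree-3 polynomial over a field with no linear factor is irreducible.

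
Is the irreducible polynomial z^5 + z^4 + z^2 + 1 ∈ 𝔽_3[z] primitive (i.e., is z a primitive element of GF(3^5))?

Yes

Write f(z) = z^5 + z^4 + z^2 + 1.
|GF(3^5)^×| = 3^5 − 1 = 242. Prime factorization: 242 = 2·11^2.
f is primitive ⇔ z has order 242 in GF(3)[z]/(f), i.e. z^(242/q) ≠ 1 for each prime q | 242.
z^(121) mod f = 2.
z^(22) mod f = z^4 + 2z^3 + 2z^2.
None equal 1, so z has full order 242; f is primitive.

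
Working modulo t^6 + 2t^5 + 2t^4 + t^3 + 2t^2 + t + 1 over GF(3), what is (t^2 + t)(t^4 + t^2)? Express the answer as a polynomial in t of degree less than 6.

2t^5 + 2t^4 + t^2 + 2t + 2

Multiply in GF(3)[t]: (t^2 + t)·(t^4 + t^2) = t^6 + t^5 + t^4 + t^3.
Reduce using t^6 ≡ t^5 + t^4 + 2t^3 + t^2 + 2t + 2 (mod t^6 + 2t^5 + 2t^4 + t^3 + 2t^2 + t + 1).
Reduced: 2t^5 + 2t^4 + t^2 + 2t + 2.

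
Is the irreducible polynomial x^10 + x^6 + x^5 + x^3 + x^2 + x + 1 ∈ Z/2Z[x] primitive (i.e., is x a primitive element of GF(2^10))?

Yes

Write f(x) = x^10 + x^6 + x^5 + x^3 + x^2 + x + 1.
|GF(2^10)^×| = 2^10 − 1 = 1023. Prime factorization: 1023 = 3·11·31.
f is primitive ⇔ x has order 1023 in GF(2)[x]/(f), i.e. x^(1023/q) ≠ 1 for each prime q | 1023.
x^(341) mod f = x^5 + x^3 + x.
x^(93) mod f = x^9 + x^8 + x^5 + x^4 + x^3 + x.
x^(33) mod f = x^8 + x^6 + x^2.
None equal 1, so x has full order 1023; f is primitive.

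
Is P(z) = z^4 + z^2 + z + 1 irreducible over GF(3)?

Check for roots in GF(3): P(0) = 1; P(1) = 1; P(2) = 2.
No roots, so no linear factors.
Monic irreducibles of degree 2 over GF(3): z^2 + 1, z^2 + z + 2, z^2 + 2z + 2.
None of them divide P (all give nonzero remainder).
No irreducible factor of degree ≤ 2 exists, so P is irreducible over GF(3).

Yes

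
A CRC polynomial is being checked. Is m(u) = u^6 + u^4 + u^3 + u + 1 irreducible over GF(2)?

Yes

Check for roots in GF(2): m(0) = 1; m(1) = 1.
No roots, so no linear factors.
Monic irreducibles of degree 2 over GF(2): u^2 + u + 1.
None of them divide m (all give nonzero remainder).
Monic irreducibles of degree 3 over GF(2): u^3 + u + 1, u^3 + u^2 + 1.
None of them divide m (all give nonzero remainder).
No irreducible factor of degree ≤ 3 exists, so m is irreducible over GF(2).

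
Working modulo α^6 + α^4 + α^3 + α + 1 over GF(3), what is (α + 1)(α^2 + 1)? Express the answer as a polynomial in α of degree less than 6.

Multiply in GF(3)[α]: (α + 1)·(α^2 + 1) = α^3 + α^2 + α + 1.
Reduced: α^3 + α^2 + α + 1.

α^3 + α^2 + α + 1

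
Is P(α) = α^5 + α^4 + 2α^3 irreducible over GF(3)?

No

Check for roots in GF(3): P(0) = 0 → root; P(1) = 1; P(2) = 1.
P(0) = 0, so (α) divides P(α); P is reducible.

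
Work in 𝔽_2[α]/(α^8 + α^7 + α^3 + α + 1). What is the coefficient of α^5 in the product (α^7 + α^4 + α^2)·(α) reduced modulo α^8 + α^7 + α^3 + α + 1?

Multiply in 𝔽_2[α]: (α^7 + α^4 + α^2)·(α) = α^8 + α^5 + α^3.
Reduce using α^8 ≡ α^7 + α^3 + α + 1 (mod α^8 + α^7 + α^3 + α + 1).
Reduced: α^7 + α^5 + α + 1.

1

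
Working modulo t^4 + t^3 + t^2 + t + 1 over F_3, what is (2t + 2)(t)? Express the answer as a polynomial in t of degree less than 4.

Multiply in F_3[t]: (2t + 2)·(t) = 2t^2 + 2t.
Reduced: 2t^2 + 2t.

2t^2 + 2t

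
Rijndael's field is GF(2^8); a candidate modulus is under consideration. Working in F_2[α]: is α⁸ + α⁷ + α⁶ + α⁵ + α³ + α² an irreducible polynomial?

Write g(α) = α⁸ + α⁷ + α⁶ + α⁵ + α³ + α².
Check for roots in F_2: g(0) = 0 → root; g(1) = 0 → root.
g(0) = 0, so (α) divides g(α); g is reducible.

No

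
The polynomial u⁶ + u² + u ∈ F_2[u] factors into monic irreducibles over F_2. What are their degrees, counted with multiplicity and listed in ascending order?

Write f(u) = u⁶ + u² + u.
Roots in F_2: f(0) = 0 → root; f(1) = 1.
Linear factors from roots: (u).
Complete factorization: f(u) = (u)·(u² + u + 1)·(u³ + u² + 1).
Factor degrees with multiplicity: 1 + 2 + 3 = 6.

1, 2, 3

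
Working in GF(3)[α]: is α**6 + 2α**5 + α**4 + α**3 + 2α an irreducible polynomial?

Write P(α) = α**6 + 2α**5 + α**4 + α**3 + 2α.
Check for roots in GF(3): P(0) = 0 → root; P(1) = 1; P(2) = 0 → root.
P(0) = 0, so (α) divides P(α); P is reducible.

No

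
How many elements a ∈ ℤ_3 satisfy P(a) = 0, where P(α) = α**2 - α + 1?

1

Evaluate at each of the 3 elements of ℤ_3:
P(0) = 1; P(1) = 1; P(2) = 0 → root.
Roots: {2}.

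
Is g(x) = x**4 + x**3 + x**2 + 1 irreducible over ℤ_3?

Check for roots in ℤ_3: g(0) = 1; g(1) = 1; g(2) = 2.
No roots, so no linear factors.
Monic irreducibles of degree 2 over GF(3): x**2 + 1, x**2 + x + 2, x**2 + 2x + 2.
None of them divide g (all give nonzero remainder).
No irreducible factor of degree ≤ 2 exists, so g is irreducible over GF(3).

Yes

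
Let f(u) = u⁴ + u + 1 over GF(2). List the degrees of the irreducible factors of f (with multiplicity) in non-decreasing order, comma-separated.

4

Roots in GF(2): f(0) = 1; f(1) = 1.
Complete factorization: f(u) = (u⁴ + u + 1).
Factor degrees with multiplicity: 4 = 4.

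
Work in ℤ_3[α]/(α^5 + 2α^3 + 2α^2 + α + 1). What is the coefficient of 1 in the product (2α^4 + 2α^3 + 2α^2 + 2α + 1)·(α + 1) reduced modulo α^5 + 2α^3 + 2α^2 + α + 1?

Multiply in ℤ_3[α]: (2α^4 + 2α^3 + 2α^2 + 2α + 1)·(α + 1) = 2α^5 + α^4 + α^3 + α^2 + 1.
Reduce using α^5 ≡ α^3 + α^2 + 2α + 2 (mod α^5 + 2α^3 + 2α^2 + α + 1).
Reduced: α^4 + α + 2.

2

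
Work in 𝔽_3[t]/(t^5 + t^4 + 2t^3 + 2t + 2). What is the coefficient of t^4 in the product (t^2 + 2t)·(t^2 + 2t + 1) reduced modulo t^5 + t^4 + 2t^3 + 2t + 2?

1

Multiply in 𝔽_3[t]: (t^2 + 2t)·(t^2 + 2t + 1) = t^4 + t^3 + 2t^2 + 2t.
Reduced: t^4 + t^3 + 2t^2 + 2t.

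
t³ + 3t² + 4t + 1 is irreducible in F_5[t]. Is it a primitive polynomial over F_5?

Write f(t) = t³ + 3t² + 4t + 1.
|GF(5^3)^×| = 5^3 − 1 = 124. Prime factorization: 124 = 2^2·31.
f is primitive ⇔ t has order 124 in GF(5)[t]/(f), i.e. t^(124/q) ≠ 1 for each prime q | 124.
t^(62) mod f = 1
t^(4) mod f = t + 3.
Since t^(62) = 1, the order of t divides 62 < 124; not primitive.

No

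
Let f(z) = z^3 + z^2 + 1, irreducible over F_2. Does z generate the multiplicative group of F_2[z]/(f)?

|GF(2^3)^×| = 2^3 − 1 = 7. Prime factorization: 7 = 7.
f is primitive ⇔ z has order 7 in GF(2)[z]/(f), i.e. z^(7/q) ≠ 1 for each prime q | 7.
z^(1) mod f = z.
None equal 1, so z has full order 7; f is primitive.

Yes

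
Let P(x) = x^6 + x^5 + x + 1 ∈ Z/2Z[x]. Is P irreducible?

No

Check for roots in Z/2Z: P(0) = 1; P(1) = 0 → root.
P(1) = 0, so (x − 1) divides P(x); P is reducible.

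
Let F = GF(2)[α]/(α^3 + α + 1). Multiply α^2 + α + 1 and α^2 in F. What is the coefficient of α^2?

Multiply in GF(2)[α]: (α^2 + α + 1)·(α^2) = α^4 + α^3 + α^2.
Reduce using α^3 ≡ α + 1 (mod α^3 + α + 1).
Reduced: 1.

0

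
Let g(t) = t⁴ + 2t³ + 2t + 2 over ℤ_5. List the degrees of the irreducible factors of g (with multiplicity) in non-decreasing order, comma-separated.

Roots in ℤ_5: g(0) = 2; g(1) = 2; g(2) = 3; g(3) = 3; g(4) = 4.
Complete factorization: g(t) = (t⁴ + 2t³ + 2t + 2).
Factor degrees with multiplicity: 4 = 4.

4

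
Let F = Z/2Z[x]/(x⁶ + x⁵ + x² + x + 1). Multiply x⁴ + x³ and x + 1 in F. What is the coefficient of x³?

Multiply in Z/2Z[x]: (x⁴ + x³)·(x + 1) = x⁵ + x³.
Reduced: x⁵ + x³.

1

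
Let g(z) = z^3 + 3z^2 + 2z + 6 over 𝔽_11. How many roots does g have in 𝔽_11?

Evaluate at each of the 11 elements of 𝔽_11:
g(0) = 6; g(1) = 1; g(2) = 8; g(3) = 0 → root; g(4) = 5; g(5) = 7; g(6) = 1; g(7) = 4; g(8) = 0 → root; g(9) = 6; g(10) = 6.
Roots: {3, 8}.

2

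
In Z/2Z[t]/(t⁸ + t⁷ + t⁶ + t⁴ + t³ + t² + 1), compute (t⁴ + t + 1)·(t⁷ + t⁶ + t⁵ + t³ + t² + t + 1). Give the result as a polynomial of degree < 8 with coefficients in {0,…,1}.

t^7 + t^6 + t^5 + t^4 + t^2

Multiply in Z/2Z[t]: (t⁴ + t + 1)·(t⁷ + t⁶ + t⁵ + t³ + t² + t + 1) = t¹¹ + t¹⁰ + t⁹ + t⁸ + t⁷ + t⁶ + 1.
Reduce using t⁸ ≡ t⁷ + t⁶ + t⁴ + t³ + t² + 1 (mod t⁸ + t⁷ + t⁶ + t⁴ + t³ + t² + 1).
Reduced: t⁷ + t⁶ + t⁵ + t⁴ + t².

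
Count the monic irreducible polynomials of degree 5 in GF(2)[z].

6

By the necklace-counting formula, N_2(5) = (1/5) Σ_{d|5} μ(5/d)·2^d.
Divisors of 5: 1, 5; μ(5/d) for each: -1, 1.
Σ = − 2^1 + 2^5 = 30.
N = 30/5 = 6.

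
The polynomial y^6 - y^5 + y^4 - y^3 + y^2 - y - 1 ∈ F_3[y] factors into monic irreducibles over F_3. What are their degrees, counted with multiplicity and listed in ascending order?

6

Write h(y) = y^6 - y^5 + y^4 - y^3 + y^2 - y - 1.
Roots in F_3: h(0) = 2; h(1) = 2; h(2) = 2.
Complete factorization: h(y) = (y^6 - y^5 + y^4 - y^3 + y^2 - y - 1).
Factor degrees with multiplicity: 6 = 6.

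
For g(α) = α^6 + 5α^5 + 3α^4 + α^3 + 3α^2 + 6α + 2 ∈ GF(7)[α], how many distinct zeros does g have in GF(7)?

3

Evaluate at each of the 7 elements of GF(7):
g(0) = 2; g(1) = 0 → root; g(2) = 5; g(3) = 0 → root; g(4) = 0 → root; g(5) = 2; g(6) = 4.
Roots: {1, 3, 4}.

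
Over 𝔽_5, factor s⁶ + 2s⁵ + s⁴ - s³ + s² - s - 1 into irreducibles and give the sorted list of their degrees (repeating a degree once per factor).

6

Write h(s) = s⁶ + 2s⁵ + s⁴ - s³ + s² - s - 1.
Roots in 𝔽_5: h(0) = 4; h(1) = 2; h(2) = 2; h(3) = 4; h(4) = 2.
Complete factorization: h(s) = (s⁶ + 2s⁵ + s⁴ - s³ + s² - s - 1).
Factor degrees with multiplicity: 6 = 6.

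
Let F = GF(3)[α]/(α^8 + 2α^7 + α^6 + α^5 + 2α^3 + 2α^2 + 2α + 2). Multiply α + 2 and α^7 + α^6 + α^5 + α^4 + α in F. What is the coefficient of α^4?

2

Multiply in GF(3)[α]: (α + 2)·(α^7 + α^6 + α^5 + α^4 + α) = α^8 + 2α^4 + α^2 + 2α.
Reduce using α^8 ≡ α^7 + 2α^6 + 2α^5 + α^3 + α^2 + α + 1 (mod α^8 + 2α^7 + α^6 + α^5 + 2α^3 + 2α^2 + 2α + 2).
Reduced: α^7 + 2α^6 + 2α^5 + 2α^4 + α^3 + 2α^2 + 1.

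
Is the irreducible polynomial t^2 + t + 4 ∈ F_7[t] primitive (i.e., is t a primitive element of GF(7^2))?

Write f(t) = t^2 + t + 4.
|GF(7^2)^×| = 7^2 − 1 = 48. Prime factorization: 48 = 2^4·3.
f is primitive ⇔ t has order 48 in GF(7)[t]/(f), i.e. t^(48/q) ≠ 1 for each prime q | 48.
t^(24) mod f = 1
t^(16) mod f = 2.
Since t^(24) = 1, the order of t divides 24 < 48; not primitive.

No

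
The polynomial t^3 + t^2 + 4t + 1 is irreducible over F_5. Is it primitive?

No

Write f(t) = t^3 + t^2 + 4t + 1.
|GF(5^3)^×| = 5^3 − 1 = 124. Prime factorization: 124 = 2^2·31.
f is primitive ⇔ t has order 124 in GF(5)[t]/(f), i.e. t^(124/q) ≠ 1 for each prime q | 124.
t^(62) mod f = 1
t^(4) mod f = 2t^2 + 3t + 1.
Since t^(62) = 1, the order of t divides 62 < 124; not primitive.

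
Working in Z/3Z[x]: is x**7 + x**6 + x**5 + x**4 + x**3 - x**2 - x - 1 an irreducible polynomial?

Write P(x) = x**7 + x**6 + x**5 + x**4 + x**3 - x**2 - x - 1.
Check for roots in Z/3Z: P(0) = 2; P(1) = 2; P(2) = 1.
No roots, so no linear factors.
Monic irreducibles of degree 2 over GF(3): x**2 + 1, x**2 + x - 1, x**2 - x - 1.
None of them divide P (all give nonzero remainder).
Degree-3 irreducible divisors: test the 8 monic irreducibles of degree 3 over GF(3).
None of them divide P (all give nonzero remainder).
No irreducible factor of degree ≤ 3 exists, so P is irreducible over GF(3).

Yes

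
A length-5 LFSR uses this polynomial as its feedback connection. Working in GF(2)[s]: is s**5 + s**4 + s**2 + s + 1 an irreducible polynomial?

Write f(s) = s**5 + s**4 + s**2 + s + 1.
Check for roots in GF(2): f(0) = 1; f(1) = 1.
No roots, so no linear factors.
Monic irreducibles of degree 2 over GF(2): s**2 + s + 1.
None of them divide f (all give nonzero remainder).
No irreducible factor of degree ≤ 2 exists, so f is irreducible over GF(2).

Yes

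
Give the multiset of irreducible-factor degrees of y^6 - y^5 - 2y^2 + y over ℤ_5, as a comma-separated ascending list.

1, 2, 3

Write g(y) = y^6 - y^5 - 2y^2 + y.
Roots in ℤ_5: g(0) = 0 → root; g(1) = 4; g(2) = 1; g(3) = 1; g(4) = 4.
Linear factors from roots: (y).
Complete factorization: g(y) = (y)·(y^2 - y + 2)·(y^3 - 2y - 2).
Factor degrees with multiplicity: 1 + 2 + 3 = 6.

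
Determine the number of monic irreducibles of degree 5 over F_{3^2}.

11808

The number of monic irreducibles of degree 5 over GF(9) is (1/5)·Σ_{d∣5} μ(5/d) 9^d.
Divisors of 5: 1, 5; μ(5/d) for each: -1, 1.
Σ = − 9^1 + 9^5 = 59040.
N = 59040/5 = 11808.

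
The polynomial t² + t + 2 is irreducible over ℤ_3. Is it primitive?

Yes

Write f(t) = t² + t + 2.
|GF(3^2)^×| = 3^2 − 1 = 8. Prime factorization: 8 = 2^3.
f is primitive ⇔ t has order 8 in GF(3)[t]/(f), i.e. t^(8/q) ≠ 1 for each prime q | 8.
t^(4) mod f = 2.
None equal 1, so t has full order 8; f is primitive.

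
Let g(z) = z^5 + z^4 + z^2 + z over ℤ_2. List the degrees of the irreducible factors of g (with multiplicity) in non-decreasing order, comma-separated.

Roots in ℤ_2: g(0) = 0 → root; g(1) = 0 → root.
Linear factors from roots: (z), (z + 1).
Complete factorization: g(z) = (z)·(z + 1)^2·(z^2 + z + 1).
Factor degrees with multiplicity: 1 + 1 + 1 + 2 = 5.

1, 1, 1, 2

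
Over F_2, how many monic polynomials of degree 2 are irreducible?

The number of monic irreducibles of degree 2 over GF(2) is (1/2)·Σ_{d∣2} μ(2/d) 2^d.
Divisors of 2: 1, 2; μ(2/d) for each: -1, 1.
Σ = − 2^1 + 2^2 = 2.
N = 2/2 = 1.

1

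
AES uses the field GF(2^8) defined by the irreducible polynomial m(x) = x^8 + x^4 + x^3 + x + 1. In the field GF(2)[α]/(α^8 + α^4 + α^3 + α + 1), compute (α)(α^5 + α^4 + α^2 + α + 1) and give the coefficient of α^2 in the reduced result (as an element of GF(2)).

1

Multiply in GF(2)[α]: (α)·(α^5 + α^4 + α^2 + α + 1) = α^6 + α^5 + α^3 + α^2 + α.
Reduced: α^6 + α^5 + α^3 + α^2 + α.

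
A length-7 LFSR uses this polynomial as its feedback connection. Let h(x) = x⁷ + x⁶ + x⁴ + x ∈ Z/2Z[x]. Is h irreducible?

Check for roots in Z/2Z: h(0) = 0 → root; h(1) = 0 → root.
h(0) = 0, so (x) divides h(x); h is reducible.

No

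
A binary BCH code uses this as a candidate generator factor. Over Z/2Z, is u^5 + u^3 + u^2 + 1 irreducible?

Write m(u) = u^5 + u^3 + u^2 + 1.
Check for roots in Z/2Z: m(0) = 1; m(1) = 0 → root.
m(1) = 0, so (u − 1) divides m(u); m is reducible.

No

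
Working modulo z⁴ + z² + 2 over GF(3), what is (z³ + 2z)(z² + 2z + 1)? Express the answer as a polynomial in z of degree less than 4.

2z^3 + 2z^2 + 2

Multiply in GF(3)[z]: (z³ + 2z)·(z² + 2z + 1) = z⁵ + 2z⁴ + z² + 2z.
Reduce using z⁴ ≡ 2z² + 1 (mod z⁴ + z² + 2).
Reduced: 2z³ + 2z² + 2.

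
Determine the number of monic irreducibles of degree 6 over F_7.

19544

The number of monic irreducibles of degree 6 over GF(7) is (1/6)·Σ_{d∣6} μ(6/d) 7^d.
Divisors of 6: 1, 2, 3, 6; μ(6/d) for each: 1, -1, -1, 1.
Σ = 7^1 − 7^2 − 7^3 + 7^6 = 117264.
N = 117264/6 = 19544.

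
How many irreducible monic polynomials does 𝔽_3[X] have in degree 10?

x^(3^10) − x is the product of all monic irreducibles of degree dividing 10; Möbius inversion gives N = (1/10) Σ μ(10/d)·3^d.
Divisors of 10: 1, 2, 5, 10; μ(10/d) for each: 1, -1, -1, 1.
Σ = 3^1 − 3^2 − 3^5 + 3^10 = 58800.
N = 58800/10 = 5880.

5880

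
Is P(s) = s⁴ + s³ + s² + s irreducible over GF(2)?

Check for roots in GF(2): P(0) = 0 → root; P(1) = 0 → root.
P(0) = 0, so (s) divides P(s); P is reducible.

No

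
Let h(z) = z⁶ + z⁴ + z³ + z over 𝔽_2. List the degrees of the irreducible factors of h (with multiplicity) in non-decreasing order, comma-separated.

Roots in 𝔽_2: h(0) = 0 → root; h(1) = 0 → root.
Linear factors from roots: (z), (z + 1).
Complete factorization: h(z) = (z)·(z + 1)^3·(z² + z + 1).
Factor degrees with multiplicity: 1 + 1 + 1 + 1 + 2 = 6.

1, 1, 1, 1, 2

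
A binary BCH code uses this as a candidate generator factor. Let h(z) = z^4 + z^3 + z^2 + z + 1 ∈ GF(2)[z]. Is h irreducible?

Check for roots in GF(2): h(0) = 1; h(1) = 1.
No roots, so no linear factors.
Monic irreducibles of degree 2 over GF(2): z^2 + z + 1.
None of them divide h (all give nonzero remainder).
No irreducible factor of degree ≤ 2 exists, so h is irreducible over GF(2).

Yes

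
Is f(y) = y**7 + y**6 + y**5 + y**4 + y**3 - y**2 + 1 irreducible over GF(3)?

Yes

Check for roots in GF(3): f(0) = 1; f(1) = 2; f(2) = 2.
No roots, so no linear factors.
Monic irreducibles of degree 2 over GF(3): y**2 + 1, y**2 + y - 1, y**2 - y - 1.
None of them divide f (all give nonzero remainder).
Degree-3 irreducible divisors: test the 8 monic irreducibles of degree 3 over GF(3).
None of them divide f (all give nonzero remainder).
No irreducible factor of degree ≤ 3 exists, so f is irreducible over GF(3).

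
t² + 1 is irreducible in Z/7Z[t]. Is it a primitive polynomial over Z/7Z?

Write f(t) = t² + 1.
|GF(7^2)^×| = 7^2 − 1 = 48. Prime factorization: 48 = 2^4·3.
f is primitive ⇔ t has order 48 in GF(7)[t]/(f), i.e. t^(48/q) ≠ 1 for each prime q | 48.
t^(24) mod f = 1
t^(16) mod f = 1
Since t^(24) = 1, the order of t divides 24 < 48; not primitive.

No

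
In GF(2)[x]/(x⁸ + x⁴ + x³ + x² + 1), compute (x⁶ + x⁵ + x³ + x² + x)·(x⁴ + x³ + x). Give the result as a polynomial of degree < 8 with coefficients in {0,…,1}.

Multiply in GF(2)[x]: (x⁶ + x⁵ + x³ + x² + x)·(x⁴ + x³ + x) = x¹⁰ + x⁸ + x⁶ + x³ + x².
Reduce using x⁸ ≡ x⁴ + x³ + x² + 1 (mod x⁸ + x⁴ + x³ + x² + 1).
Reduced: x⁵ + x² + 1.

x^5 + x^2 + 1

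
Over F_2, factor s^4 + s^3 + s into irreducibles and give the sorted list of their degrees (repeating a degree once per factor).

1, 3

Write g(s) = s^4 + s^3 + s.
Roots in F_2: g(0) = 0 → root; g(1) = 1.
Linear factors from roots: (s).
Complete factorization: g(s) = (s)·(s^3 + s^2 + 1).
Factor degrees with multiplicity: 1 + 3 = 4.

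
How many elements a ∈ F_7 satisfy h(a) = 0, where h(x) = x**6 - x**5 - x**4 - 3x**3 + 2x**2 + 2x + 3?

3

Evaluate at each of the 7 elements of F_7:
h(0) = 3; h(1) = 3; h(2) = 0 → root; h(3) = 1; h(4) = 0 → root; h(5) = 6; h(6) = 0 → root.
Roots: {2, 4, 6}.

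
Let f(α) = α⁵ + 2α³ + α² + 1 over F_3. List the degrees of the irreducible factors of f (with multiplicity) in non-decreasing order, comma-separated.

Roots in F_3: f(0) = 1; f(1) = 2; f(2) = 2.
Complete factorization: f(α) = (α⁵ + 2α³ + α² + 1).
Factor degrees with multiplicity: 5 = 5.

5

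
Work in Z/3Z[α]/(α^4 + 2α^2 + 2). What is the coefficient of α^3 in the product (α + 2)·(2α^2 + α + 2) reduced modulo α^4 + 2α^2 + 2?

2

Multiply in Z/3Z[α]: (α + 2)·(2α^2 + α + 2) = 2α^3 + 2α^2 + α + 1.
Reduced: 2α^3 + 2α^2 + α + 1.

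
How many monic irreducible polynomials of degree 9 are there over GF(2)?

56

x^(2^9) − x is the product of all monic irreducibles of degree dividing 9; Möbius inversion gives N = (1/9) Σ μ(9/d)·2^d.
Divisors of 9: 1, 3, 9; μ(9/d) for each: 0, -1, 1.
Σ = − 2^3 + 2^9 = 504.
N = 504/9 = 56.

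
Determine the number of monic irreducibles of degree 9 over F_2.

By the necklace-counting formula, N_2(9) = (1/9) Σ_{d|9} μ(9/d)·2^d.
Divisors of 9: 1, 3, 9; μ(9/d) for each: 0, -1, 1.
Σ = − 2^3 + 2^9 = 504.
N = 504/9 = 56.

56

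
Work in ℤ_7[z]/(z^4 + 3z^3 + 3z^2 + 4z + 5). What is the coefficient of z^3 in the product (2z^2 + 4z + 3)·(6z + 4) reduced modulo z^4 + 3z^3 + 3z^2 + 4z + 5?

5

Multiply in ℤ_7[z]: (2z^2 + 4z + 3)·(6z + 4) = 5z^3 + 4z^2 + 6z + 5.
Reduced: 5z^3 + 4z^2 + 6z + 5.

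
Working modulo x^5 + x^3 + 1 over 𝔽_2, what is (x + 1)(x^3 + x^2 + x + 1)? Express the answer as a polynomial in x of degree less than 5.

x^4 + 1

Multiply in 𝔽_2[x]: (x + 1)·(x^3 + x^2 + x + 1) = x^4 + 1.
Reduced: x^4 + 1.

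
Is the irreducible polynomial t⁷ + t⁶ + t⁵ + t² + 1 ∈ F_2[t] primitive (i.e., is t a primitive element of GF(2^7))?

Write f(t) = t⁷ + t⁶ + t⁵ + t² + 1.
|GF(2^7)^×| = 2^7 − 1 = 127. Prime factorization: 127 = 127.
f is primitive ⇔ t has order 127 in GF(2)[t]/(f), i.e. t^(127/q) ≠ 1 for each prime q | 127.
t^(1) mod f = t.
None equal 1, so t has full order 127; f is primitive.

Yes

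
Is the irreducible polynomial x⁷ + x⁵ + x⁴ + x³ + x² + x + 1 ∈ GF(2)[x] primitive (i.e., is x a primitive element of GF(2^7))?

Yes

Write f(x) = x⁷ + x⁵ + x⁴ + x³ + x² + x + 1.
|GF(2^7)^×| = 2^7 − 1 = 127. Prime factorization: 127 = 127.
f is primitive ⇔ x has order 127 in GF(2)[x]/(f), i.e. x^(127/q) ≠ 1 for each prime q | 127.
x^(1) mod f = x.
None equal 1, so x has full order 127; f is primitive.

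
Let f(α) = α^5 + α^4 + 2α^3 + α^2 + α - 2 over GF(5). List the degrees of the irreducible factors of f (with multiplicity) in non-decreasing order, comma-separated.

5

Roots in GF(5): f(0) = 3; f(1) = 4; f(2) = 3; f(3) = 3; f(4) = 1.
Complete factorization: f(α) = (α^5 + α^4 + 2α^3 + α^2 + α - 2).
Factor degrees with multiplicity: 5 = 5.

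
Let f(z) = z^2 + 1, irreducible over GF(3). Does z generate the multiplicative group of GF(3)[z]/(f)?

No

|GF(3^2)^×| = 3^2 − 1 = 8. Prime factorization: 8 = 2^3.
f is primitive ⇔ z has order 8 in GF(3)[z]/(f), i.e. z^(8/q) ≠ 1 for each prime q | 8.
z^(4) mod f = 1
Since z^(4) = 1, the order of z divides 4 < 8; not primitive.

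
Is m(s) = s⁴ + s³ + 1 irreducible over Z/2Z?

Yes

Check for roots in Z/2Z: m(0) = 1; m(1) = 1.
No roots, so no linear factors.
Monic irreducibles of degree 2 over GF(2): s² + s + 1.
None of them divide m (all give nonzero remainder).
No irreducible factor of degree ≤ 2 exists, so m is irreducible over GF(2).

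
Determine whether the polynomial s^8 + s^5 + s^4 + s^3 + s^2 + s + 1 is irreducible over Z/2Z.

Write P(s) = s^8 + s^5 + s^4 + s^3 + s^2 + s + 1.
Check for roots in Z/2Z: P(0) = 1; P(1) = 1.
No roots, so no linear factors.
Monic irreducibles of degree 2 over GF(2): s^2 + s + 1.
None of them divide P (all give nonzero remainder).
Monic irreducibles of degree 3 over GF(2): s^3 + s + 1, s^3 + s^2 + 1.
None of them divide P (all give nonzero remainder).
Monic irreducibles of degree 4 over GF(2): s^4 + s + 1, s^4 + s^3 + 1, s^4 + s^3 + s^2 + s + 1.
None of them divide P (all give nonzero remainder).
No irreducible factor of degree ≤ 4 exists, so P is irreducible over GF(2).

Yes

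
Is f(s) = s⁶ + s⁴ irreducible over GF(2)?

Check for roots in GF(2): f(0) = 0 → root; f(1) = 0 → root.
f(0) = 0, so (s) divides f(s); f is reducible.

No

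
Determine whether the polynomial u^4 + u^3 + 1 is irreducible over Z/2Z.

Yes

Write m(u) = u^4 + u^3 + 1.
Check for roots in Z/2Z: m(0) = 1; m(1) = 1.
No roots, so no linear factors.
Monic irreducibles of degree 2 over GF(2): u^2 + u + 1.
None of them divide m (all give nonzero remainder).
No irreducible factor of degree ≤ 2 exists, so m is irreducible over GF(2).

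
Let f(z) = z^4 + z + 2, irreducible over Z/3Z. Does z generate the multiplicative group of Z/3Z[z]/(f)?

|GF(3^4)^×| = 3^4 − 1 = 80. Prime factorization: 80 = 2^4·5.
f is primitive ⇔ z has order 80 in GF(3)[z]/(f), i.e. z^(80/q) ≠ 1 for each prime q | 80.
z^(40) mod f = 2.
z^(16) mod f = 2z^3 + z + 2.
None equal 1, so z has full order 80; f is primitive.

Yes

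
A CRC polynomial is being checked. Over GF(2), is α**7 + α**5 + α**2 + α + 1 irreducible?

Write h(α) = α**7 + α**5 + α**2 + α + 1.
Check for roots in GF(2): h(0) = 1; h(1) = 1.
No roots, so no linear factors.
Monic irreducibles of degree 2 over GF(2): α**2 + α + 1.
None of them divide h (all give nonzero remainder).
Monic irreducibles of degree 3 over GF(2): α**3 + α + 1, α**3 + α**2 + 1.
None of them divide h (all give nonzero remainder).
No irreducible factor of degree ≤ 3 exists, so h is irreducible over GF(2).

Yes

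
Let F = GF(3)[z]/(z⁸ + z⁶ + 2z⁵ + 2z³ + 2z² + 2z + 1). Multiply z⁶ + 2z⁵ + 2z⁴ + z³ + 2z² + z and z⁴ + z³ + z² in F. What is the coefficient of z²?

0

Multiply in GF(3)[z]: (z⁶ + 2z⁵ + 2z⁴ + z³ + 2z² + z)·(z⁴ + z³ + z²) = z¹⁰ + 2z⁸ + 2z⁷ + 2z⁶ + z⁵ + z³.
Reduce using z⁸ ≡ 2z⁶ + z⁵ + z³ + z² + z + 2 (mod z⁸ + z⁶ + 2z⁵ + 2z³ + 2z² + 2z + 1).
Reduced: z⁶ + z⁴ + z + 2.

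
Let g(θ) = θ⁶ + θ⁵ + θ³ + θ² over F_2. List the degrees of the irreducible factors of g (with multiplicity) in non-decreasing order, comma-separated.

1, 1, 1, 1, 2

Roots in F_2: g(0) = 0 → root; g(1) = 0 → root.
Linear factors from roots: (θ), (θ + 1).
Complete factorization: g(θ) = (θ)^2·(θ + 1)^2·(θ² + θ + 1).
Factor degrees with multiplicity: 1 + 1 + 1 + 1 + 2 = 6.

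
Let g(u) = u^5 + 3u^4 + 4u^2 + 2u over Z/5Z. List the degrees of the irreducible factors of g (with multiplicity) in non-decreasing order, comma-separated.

1, 1, 1, 2

Roots in Z/5Z: g(0) = 0 → root; g(1) = 0 → root; g(2) = 0 → root; g(3) = 3; g(4) = 4.
Linear factors from roots: (u), (u + 4), (u + 3).
Complete factorization: g(u) = (u)·(u + 3)·(u + 4)·(u^2 + u + 1).
Factor degrees with multiplicity: 1 + 1 + 1 + 2 = 5.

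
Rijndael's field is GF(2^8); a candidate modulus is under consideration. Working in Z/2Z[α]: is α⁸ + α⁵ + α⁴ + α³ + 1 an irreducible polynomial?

Write P(α) = α⁸ + α⁵ + α⁴ + α³ + 1.
Check for roots in Z/2Z: P(0) = 1; P(1) = 1.
No roots, so no linear factors.
Monic irreducibles of degree 2 over GF(2): α² + α + 1.
None of them divide P (all give nonzero remainder).
Monic irreducibles of degree 3 over GF(2): α³ + α + 1, α³ + α² + 1.
None of them divide P (all give nonzero remainder).
Monic irreducibles of degree 4 over GF(2): α⁴ + α + 1, α⁴ + α³ + 1, α⁴ + α³ + α² + α + 1.
None of them divide P (all give nonzero remainder).
No irreducible factor of degree ≤ 4 exists, so P is irreducible over GF(2).

Yes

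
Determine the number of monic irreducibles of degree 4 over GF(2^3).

1008

Gauss's count: N_{8}(4) = (1/4) Σ_{d|4} μ(4/d)·8^d.
Divisors of 4: 1, 2, 4; μ(4/d) for each: 0, -1, 1.
Σ = − 8^2 + 8^4 = 4032.
N = 4032/4 = 1008.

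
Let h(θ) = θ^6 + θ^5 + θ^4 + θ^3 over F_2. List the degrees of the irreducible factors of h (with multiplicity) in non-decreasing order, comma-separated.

1, 1, 1, 1, 1, 1

Roots in F_2: h(0) = 0 → root; h(1) = 0 → root.
Linear factors from roots: (θ), (θ + 1).
Complete factorization: h(θ) = (θ)^3·(θ + 1)^3.
Factor degrees with multiplicity: 1 + 1 + 1 + 1 + 1 + 1 = 6.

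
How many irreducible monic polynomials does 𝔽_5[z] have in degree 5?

624

x^(5^5) − x is the product of all monic irreducibles of degree dividing 5; Möbius inversion gives N = (1/5) Σ μ(5/d)·5^d.
Divisors of 5: 1, 5; μ(5/d) for each: -1, 1.
Σ = − 5^1 + 5^5 = 3120.
N = 3120/5 = 624.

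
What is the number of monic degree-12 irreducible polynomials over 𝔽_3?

44220

Gauss's count: N_{3}(12) = (1/12) Σ_{d|12} μ(12/d)·3^d.
Divisors of 12: 1, 2, 3, 4, 6, 12; μ(12/d) for each: 0, 1, 0, -1, -1, 1.
Σ = 3^2 − 3^4 − 3^6 + 3^12 = 530640.
N = 530640/12 = 44220.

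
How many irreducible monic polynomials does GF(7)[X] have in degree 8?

720300

x^(7^8) − x is the product of all monic irreducibles of degree dividing 8; Möbius inversion gives N = (1/8) Σ μ(8/d)·7^d.
Divisors of 8: 1, 2, 4, 8; μ(8/d) for each: 0, 0, -1, 1.
Σ = − 7^4 + 7^8 = 5762400.
N = 5762400/8 = 720300.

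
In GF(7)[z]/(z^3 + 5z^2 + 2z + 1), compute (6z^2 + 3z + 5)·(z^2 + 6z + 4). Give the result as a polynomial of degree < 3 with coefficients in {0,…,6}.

4z^2 + 4z + 4

Multiply in GF(7)[z]: (6z^2 + 3z + 5)·(z^2 + 6z + 4) = 6z^4 + 4z^3 + 5z^2 + 6.
Reduce using z^3 ≡ 2z^2 + 5z + 6 (mod z^3 + 5z^2 + 2z + 1).
Reduced: 4z^2 + 4z + 4.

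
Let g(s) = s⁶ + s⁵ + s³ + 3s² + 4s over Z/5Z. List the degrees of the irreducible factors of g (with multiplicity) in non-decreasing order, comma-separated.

1, 1, 2, 2

Roots in Z/5Z: g(0) = 0 → root; g(1) = 0 → root; g(2) = 4; g(3) = 3; g(4) = 3.
Linear factors from roots: (s), (s + 4).
Complete factorization: g(s) = (s)·(s + 4)·(s² + 3s + 3)·(s² + 4s + 2).
Factor degrees with multiplicity: 1 + 1 + 2 + 2 = 6.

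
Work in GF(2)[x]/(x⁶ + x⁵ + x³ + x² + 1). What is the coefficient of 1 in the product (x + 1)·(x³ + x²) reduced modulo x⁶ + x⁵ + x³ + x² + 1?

Multiply in GF(2)[x]: (x + 1)·(x³ + x²) = x⁴ + x².
Reduced: x⁴ + x².

0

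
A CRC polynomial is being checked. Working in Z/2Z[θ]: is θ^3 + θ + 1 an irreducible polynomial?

Yes

Write m(θ) = θ^3 + θ + 1.
Check for roots in Z/2Z: m(0) = 1; m(1) = 1.
No roots. A degree-3 polynomial over a field with no linear factor is irreducible.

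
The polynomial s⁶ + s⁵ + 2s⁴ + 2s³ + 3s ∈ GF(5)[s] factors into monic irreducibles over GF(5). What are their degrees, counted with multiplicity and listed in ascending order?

1, 1, 2, 2

Write f(s) = s⁶ + s⁵ + 2s⁴ + 2s³ + 3s.
Roots in GF(5): f(0) = 0 → root; f(1) = 4; f(2) = 0 → root; f(3) = 2; f(4) = 2.
Linear factors from roots: (s), (s + 3).
Complete factorization: f(s) = (s)·(s + 3)·(s² + 4s + 1)^2.
Factor degrees with multiplicity: 1 + 1 + 2 + 2 = 6.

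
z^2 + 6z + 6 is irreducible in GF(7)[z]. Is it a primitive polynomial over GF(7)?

Write f(z) = z^2 + 6z + 6.
|GF(7^2)^×| = 7^2 − 1 = 48. Prime factorization: 48 = 2^4·3.
f is primitive ⇔ z has order 48 in GF(7)[z]/(f), i.e. z^(48/q) ≠ 1 for each prime q | 48.
z^(24) mod f = 6.
z^(16) mod f = 1
Since z^(16) = 1, the order of z divides 16 < 48; not primitive.

No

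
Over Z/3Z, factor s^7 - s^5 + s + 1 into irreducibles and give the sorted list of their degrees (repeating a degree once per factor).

Write f(s) = s^7 - s^5 + s + 1.
Roots in Z/3Z: f(0) = 1; f(1) = 2; f(2) = 0 → root.
Linear factors from roots: (s + 1).
Complete factorization: f(s) = (s + 1)^2·(s^2 - s - 1)·(s^3 - s^2 - s - 1).
Factor degrees with multiplicity: 1 + 1 + 2 + 3 = 7.

1, 1, 2, 3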